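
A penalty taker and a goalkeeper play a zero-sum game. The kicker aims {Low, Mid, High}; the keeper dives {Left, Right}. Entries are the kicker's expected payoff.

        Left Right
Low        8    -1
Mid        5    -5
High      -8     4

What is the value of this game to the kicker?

8/7

Row minima: Low → -1, Mid → -5, High → -8; maximin = -1.
Column maxima: Left → 8, Right → 4; minimax = 4.
-1 ≠ 4, so there is no saddle point; optimal play is mixed.
Mid is strictly dominated by Low, so the kicker never plays it.
On the remaining 2×2 (Low, High vs Left, Right):
Let the kicker play Low with probability p. Expected payoff against Left: 8p + (-8)(1−p) = 16p − 8; against Right: (-1)p + 4(1−p) = −5p + 4.
Setting these equal: 16p − 8 = −5p + 4 ⇒ 21p = 12 ⇒ p = 4/7, and the value is (16)·(4/7) − 8 = 8/7.
For the keeper: with q = P(Left), equating Low's and High's payoffs gives 9q − 1 = −12q + 4 ⇒ q = 5/21.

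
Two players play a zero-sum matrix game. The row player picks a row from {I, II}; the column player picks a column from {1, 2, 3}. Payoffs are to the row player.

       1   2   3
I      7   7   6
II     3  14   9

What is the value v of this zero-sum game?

Row minima: I → 6, II → 3; maximin = 6.
Column maxima: 1 → 7, 2 → 14, 3 → 9; minimax = 7.
6 ≠ 7, so there is no saddle point; optimal play is mixed.
2 is strictly dominated by 3 (it gives the row player strictly more in every row), so the column player never plays it.
On the remaining 2×2 (I, II vs 1, 3):
Let the row player play I with probability p. Expected payoff against 1: 7p + 3(1−p) = 4p + 3; against 3: 6p + 9(1−p) = −3p + 9.
Setting these equal: 4p + 3 = −3p + 9 ⇒ 7p = 6 ⇒ p = 6/7, and the value is (4)·(6/7) + 3 = 45/7.
For the column player: with q = P(1), equating I's and II's payoffs gives q + 6 = −6q + 9 ⇒ q = 3/7.

45/7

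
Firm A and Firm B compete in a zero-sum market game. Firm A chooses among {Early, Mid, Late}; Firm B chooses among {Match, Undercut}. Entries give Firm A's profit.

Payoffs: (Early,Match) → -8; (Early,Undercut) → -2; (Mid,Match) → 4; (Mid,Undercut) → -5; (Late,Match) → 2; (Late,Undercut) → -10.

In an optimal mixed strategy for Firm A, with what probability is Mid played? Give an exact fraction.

Row minima: Early → -8, Mid → -5, Late → -10; maximin = -5.
Column maxima: Match → 4, Undercut → -2; minimax = -2.
-5 ≠ -2, so there is no saddle point; optimal play is mixed.
Late is strictly dominated by Mid, so Firm A never plays it.
On the remaining 2×2 (Early, Mid vs Match, Undercut):
Let Firm A play Early with probability p. Expected payoff against Match: (-8)p + 4(1−p) = −12p + 4; against Undercut: (-2)p + (-5)(1−p) = 3p − 5.
Setting these equal: −12p + 4 = 3p − 5 ⇒ −15p = -9 ⇒ p = 3/5, and the value is (-12)·(3/5) + 4 = -16/5.
For Firm B: with q = P(Match), equating Early's and Mid's payoffs gives −6q − 2 = 9q − 5 ⇒ q = 1/5.

2/5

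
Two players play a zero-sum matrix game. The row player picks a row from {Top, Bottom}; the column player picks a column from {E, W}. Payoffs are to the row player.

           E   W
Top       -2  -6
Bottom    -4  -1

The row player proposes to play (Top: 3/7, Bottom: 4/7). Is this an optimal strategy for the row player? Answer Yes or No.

Against E this mix gives (3/7)·(-2) + (4/7)·(-4) = -22/7.
Against W this mix gives (3/7)·(-6) + (4/7)·(-1) = -22/7.
All of the column player's active replies (E, W) yield -22/7, and no column does worse for the row player. The mix makes the column player indifferent and guarantees -22/7, so it is optimal.

Yes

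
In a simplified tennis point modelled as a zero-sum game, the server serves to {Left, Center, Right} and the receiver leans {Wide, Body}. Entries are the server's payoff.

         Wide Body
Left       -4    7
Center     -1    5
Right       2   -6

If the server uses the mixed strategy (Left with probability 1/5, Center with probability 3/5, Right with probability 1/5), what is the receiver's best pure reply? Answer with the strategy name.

Wide

If the receiver plays Wide, the server's expected payoff is (1/5)·(-4) + (3/5)·(-1) + (1/5)·2 = -1.
If the receiver plays Body, the server's expected payoff is (1/5)·7 + (3/5)·5 + (1/5)·(-6) = 16/5.
The receiver minimizes the server's payoff; the smallest is -1, so the best response is Wide.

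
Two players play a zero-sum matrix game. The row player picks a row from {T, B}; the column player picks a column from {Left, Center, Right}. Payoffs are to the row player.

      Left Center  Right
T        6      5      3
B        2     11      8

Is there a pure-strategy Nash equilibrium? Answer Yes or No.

Row minima: T → 3, B → 2; maximin = 3.
Column maxima: Left → 6, Center → 11, Right → 8; minimax = 6.
3 ≠ 6, so no pure-strategy equilibrium exists.

No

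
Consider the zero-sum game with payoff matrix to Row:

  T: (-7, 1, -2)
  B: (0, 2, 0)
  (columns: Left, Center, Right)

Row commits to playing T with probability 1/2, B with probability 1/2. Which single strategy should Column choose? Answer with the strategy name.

If Column plays Left, Row's expected payoff is (1/2)·(-7) + (1/2)·0 = -7/2.
If Column plays Center, Row's expected payoff is (1/2)·1 + (1/2)·2 = 3/2.
If Column plays Right, Row's expected payoff is (1/2)·(-2) + (1/2)·0 = -1.
Column minimizes Row's payoff; the smallest is -7/2, so the best response is Left.

Left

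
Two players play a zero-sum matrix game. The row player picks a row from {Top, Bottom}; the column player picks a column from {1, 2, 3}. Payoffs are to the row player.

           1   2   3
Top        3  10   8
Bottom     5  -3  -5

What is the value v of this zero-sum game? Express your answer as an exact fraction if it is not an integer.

Row minima: Top → 3, Bottom → -5; maximin = 3.
Column maxima: 1 → 5, 2 → 10, 3 → 8; minimax = 5.
3 ≠ 5, so there is no saddle point; optimal play is mixed.
2 is strictly dominated by 3 (it gives the row player strictly more in every row), so the column player never plays it.
On the remaining 2×2 (Top, Bottom vs 1, 3):
Let the row player play Top with probability p. Expected payoff against 1: 3p + 5(1−p) = −2p + 5; against 3: 8p + (-5)(1−p) = 13p − 5.
Setting these equal: −2p + 5 = 13p − 5 ⇒ −15p = -10 ⇒ p = 2/3, and the value is (-2)·(2/3) + 5 = 11/3.
For the column player: with q = P(1), equating Top's and Bottom's payoffs gives −5q + 8 = 10q − 5 ⇒ q = 13/15.

11/3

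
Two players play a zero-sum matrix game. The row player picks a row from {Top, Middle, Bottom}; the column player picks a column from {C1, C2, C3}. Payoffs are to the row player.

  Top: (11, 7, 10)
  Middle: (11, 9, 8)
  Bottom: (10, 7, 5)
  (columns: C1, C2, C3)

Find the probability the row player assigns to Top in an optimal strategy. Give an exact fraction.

1/4

Row minima: Top → 7, Middle → 8, Bottom → 5; maximin = 8.
Column maxima: C1 → 11, C2 → 9, C3 → 10; minimax = 9.
8 ≠ 9, so there is no saddle point; optimal play is mixed.
Bottom is strictly dominated by Middle, so the row player never plays it.
C1 is strictly dominated by C2 (it gives the row player strictly more in every row), so the column player never plays it.
On the remaining 2×2 (Top, Middle vs C2, C3):
Let the row player play Top with probability p. Expected payoff against C2: 7p + 9(1−p) = −2p + 9; against C3: 10p + 8(1−p) = 2p + 8.
Setting these equal: −2p + 9 = 2p + 8 ⇒ −4p = -1 ⇒ p = 1/4, and the value is (-2)·(1/4) + 9 = 17/2.
For the column player: with q = P(C2), equating Top's and Middle's payoffs gives −3q + 10 = q + 8 ⇒ q = 1/2.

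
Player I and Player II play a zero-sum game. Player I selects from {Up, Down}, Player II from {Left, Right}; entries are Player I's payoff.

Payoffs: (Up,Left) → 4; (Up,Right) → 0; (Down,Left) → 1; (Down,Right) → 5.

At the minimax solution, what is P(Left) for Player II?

Row minima: Up → 0, Down → 1; maximin = 1.
Column maxima: Left → 4, Right → 5; minimax = 4.
1 ≠ 4, so there is no saddle point; optimal play is mixed.
Let Player I play Up with probability p. Expected payoff against Left: 4p + 1(1−p) = 3p + 1; against Right: 0p + 5(1−p) = −5p + 5.
Setting these equal: 3p + 1 = −5p + 5 ⇒ 8p = 4 ⇒ p = 1/2, and the value is (3)·(1/2) + 1 = 5/2.
For Player II: with q = P(Left), equating Up's and Down's payoffs gives 4q = −4q + 5 ⇒ q = 5/8.

5/8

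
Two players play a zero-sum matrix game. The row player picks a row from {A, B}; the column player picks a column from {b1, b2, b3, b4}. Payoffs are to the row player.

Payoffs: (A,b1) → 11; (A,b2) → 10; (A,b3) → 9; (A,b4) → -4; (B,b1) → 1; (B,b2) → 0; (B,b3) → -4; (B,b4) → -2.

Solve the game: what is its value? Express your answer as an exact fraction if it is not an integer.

-34/15

Row minima: A → -4, B → -4; maximin = -4.
Column maxima: b1 → 11, b2 → 10, b3 → 9, b4 → -2; minimax = -2.
-4 ≠ -2, so there is no saddle point; optimal play is mixed.
b1 is strictly dominated by b2 (it gives the row player strictly more in every row), so the column player never plays it.
b2 is strictly dominated by b3 (it gives the row player strictly more in every row), so the column player never plays it.
On the remaining 2×2 (A, B vs b3, b4):
Let the row player play A with probability p. Expected payoff against b3: 9p + (-4)(1−p) = 13p − 4; against b4: (-4)p + (-2)(1−p) = −2p − 2.
Setting these equal: 13p − 4 = −2p − 2 ⇒ 15p = 2 ⇒ p = 2/15, and the value is (13)·(2/15) − 4 = -34/15.
For the column player: with q = P(b3), equating A's and B's payoffs gives 13q − 4 = −2q − 2 ⇒ q = 2/15.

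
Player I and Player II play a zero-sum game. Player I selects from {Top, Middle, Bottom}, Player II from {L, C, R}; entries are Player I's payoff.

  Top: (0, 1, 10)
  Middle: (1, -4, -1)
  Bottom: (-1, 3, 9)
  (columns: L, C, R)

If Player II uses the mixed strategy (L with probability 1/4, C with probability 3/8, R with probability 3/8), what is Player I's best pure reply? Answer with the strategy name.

Expected payoff of Top: (1/4)·0 + (3/8)·1 + (3/8)·10 = 33/8.
Expected payoff of Middle: (1/4)·1 + (3/8)·(-4) + (3/8)·(-1) = -13/8.
Expected payoff of Bottom: (1/4)·(-1) + (3/8)·3 + (3/8)·9 = 17/4.
The largest is 17/4, so Player I's best response is Bottom.

Bottom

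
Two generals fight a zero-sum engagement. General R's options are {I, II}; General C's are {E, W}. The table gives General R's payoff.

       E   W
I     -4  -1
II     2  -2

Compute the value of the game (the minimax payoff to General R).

-10/7

Row minima: I → -4, II → -2; maximin = -2.
Column maxima: E → 2, W → -1; minimax = -1.
-2 ≠ -1, so there is no saddle point; optimal play is mixed.
Let General R play I with probability p. Expected payoff against E: (-4)p + 2(1−p) = −6p + 2; against W: (-1)p + (-2)(1−p) = p − 2.
Setting these equal: −6p + 2 = p − 2 ⇒ −7p = -4 ⇒ p = 4/7, and the value is (-6)·(4/7) + 2 = -10/7.
For General C: with q = P(E), equating I's and II's payoffs gives −3q − 1 = 4q − 2 ⇒ q = 1/7.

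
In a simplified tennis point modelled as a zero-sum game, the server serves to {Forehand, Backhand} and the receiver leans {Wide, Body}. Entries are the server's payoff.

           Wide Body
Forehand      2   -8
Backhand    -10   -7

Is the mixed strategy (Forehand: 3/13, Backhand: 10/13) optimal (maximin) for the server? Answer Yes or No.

Yes

Against Wide this mix gives (3/13)·2 + (10/13)·(-10) = -94/13.
Against Body this mix gives (3/13)·(-8) + (10/13)·(-7) = -94/13.
All of the receiver's active replies (Wide, Body) yield -94/13, and no column does worse for the server. The mix makes the receiver indifferent and guarantees -94/13, so it is optimal.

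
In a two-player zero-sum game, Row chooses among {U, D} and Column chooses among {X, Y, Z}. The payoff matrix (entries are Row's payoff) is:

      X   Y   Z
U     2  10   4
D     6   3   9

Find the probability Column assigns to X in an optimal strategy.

Row minima: U → 2, D → 3; maximin = 3.
Column maxima: X → 6, Y → 10, Z → 9; minimax = 6.
3 ≠ 6, so there is no saddle point; optimal play is mixed.
Z is strictly dominated by X (it gives Row strictly more in every row), so Column never plays it.
On the remaining 2×2 (U, D vs X, Y):
Let Row play U with probability p. Expected payoff against X: 2p + 6(1−p) = −4p + 6; against Y: 10p + 3(1−p) = 7p + 3.
Setting these equal: −4p + 6 = 7p + 3 ⇒ −11p = -3 ⇒ p = 3/11, and the value is (-4)·(3/11) + 6 = 54/11.
For Column: with q = P(X), equating U's and D's payoffs gives −8q + 10 = 3q + 3 ⇒ q = 7/11.

7/11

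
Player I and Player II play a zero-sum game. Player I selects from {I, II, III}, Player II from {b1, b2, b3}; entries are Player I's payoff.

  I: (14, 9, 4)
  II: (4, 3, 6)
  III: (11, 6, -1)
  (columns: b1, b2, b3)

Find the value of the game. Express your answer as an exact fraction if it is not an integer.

21/4

Row minima: I → 4, II → 3, III → -1; maximin = 4.
Column maxima: b1 → 14, b2 → 9, b3 → 6; minimax = 6.
4 ≠ 6, so there is no saddle point; optimal play is mixed.
III is strictly dominated by I, so Player I never plays it.
b1 is strictly dominated by b2 (it gives Player I strictly more in every row), so Player II never plays it.
On the remaining 2×2 (I, II vs b2, b3):
Let Player I play I with probability p. Expected payoff against b2: 9p + 3(1−p) = 6p + 3; against b3: 4p + 6(1−p) = −2p + 6.
Setting these equal: 6p + 3 = −2p + 6 ⇒ 8p = 3 ⇒ p = 3/8, and the value is (6)·(3/8) + 3 = 21/4.
For Player II: with q = P(b2), equating I's and II's payoffs gives 5q + 4 = −3q + 6 ⇒ q = 1/4.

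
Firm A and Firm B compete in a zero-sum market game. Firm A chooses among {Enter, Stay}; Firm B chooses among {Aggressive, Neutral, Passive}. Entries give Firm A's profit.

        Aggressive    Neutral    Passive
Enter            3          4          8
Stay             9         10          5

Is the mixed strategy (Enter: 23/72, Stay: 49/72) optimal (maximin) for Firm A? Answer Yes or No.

No

Against Aggressive this mix gives (23/72)·3 + (49/72)·9 = 85/12.
Against Neutral this mix gives (23/72)·4 + (49/72)·10 = 97/12.
Against Passive this mix gives (23/72)·8 + (49/72)·5 = 143/24.
Firm B will play Passive, holding Firm A to 143/24. Shifting weight toward the row that does better against Passive would raise this floor (the equalizing mix achieves 19/3 against both Passive and Aggressive), so the proposed strategy is not optimal.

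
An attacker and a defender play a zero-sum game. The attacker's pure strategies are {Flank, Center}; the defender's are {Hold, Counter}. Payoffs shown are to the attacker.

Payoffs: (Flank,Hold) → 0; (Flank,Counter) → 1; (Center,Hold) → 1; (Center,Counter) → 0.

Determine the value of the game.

1/2

Row minima: Flank → 0, Center → 0; maximin = 0.
Column maxima: Hold → 1, Counter → 1; minimax = 1.
0 ≠ 1, so there is no saddle point; optimal play is mixed.
Let the attacker play Flank with probability p. Expected payoff against Hold: 0p + 1(1−p) = −p + 1; against Counter: 1p + 0(1−p) = p.
Setting these equal: −p + 1 = p ⇒ −2p = -1 ⇒ p = 1/2, and the value is (-1)·(1/2) + 1 = 1/2.
For the defender: with q = P(Hold), equating Flank's and Center's payoffs gives −q + 1 = q ⇒ q = 1/2.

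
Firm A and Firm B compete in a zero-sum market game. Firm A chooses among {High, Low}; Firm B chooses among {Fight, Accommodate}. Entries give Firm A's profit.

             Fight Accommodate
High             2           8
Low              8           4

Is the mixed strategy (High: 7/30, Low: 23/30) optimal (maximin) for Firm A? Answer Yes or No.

No

Against Fight this mix gives (7/30)·2 + (23/30)·8 = 33/5.
Against Accommodate this mix gives (7/30)·8 + (23/30)·4 = 74/15.
Firm B will play Accommodate, holding Firm A to 74/15. Shifting weight toward the row that does better against Accommodate would raise this floor (the equalizing mix achieves 28/5 against both Accommodate and Fight), so the proposed strategy is not optimal.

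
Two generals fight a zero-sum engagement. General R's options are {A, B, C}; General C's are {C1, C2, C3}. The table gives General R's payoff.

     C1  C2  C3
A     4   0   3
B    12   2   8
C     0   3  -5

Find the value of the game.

17/7

Row minima: A → 0, B → 2, C → -5; maximin = 2.
Column maxima: C1 → 12, C2 → 3, C3 → 8; minimax = 3.
2 ≠ 3, so there is no saddle point; optimal play is mixed.
A is strictly dominated by B, so General R never plays it.
C1 is strictly dominated by C3 (it gives General R strictly more in every row), so General C never plays it.
On the remaining 2×2 (B, C vs C2, C3):
Let General R play B with probability p. Expected payoff against C2: 2p + 3(1−p) = −p + 3; against C3: 8p + (-5)(1−p) = 13p − 5.
Setting these equal: −p + 3 = 13p − 5 ⇒ −14p = -8 ⇒ p = 4/7, and the value is (-1)·(4/7) + 3 = 17/7.
For General C: with q = P(C2), equating B's and C's payoffs gives −6q + 8 = 8q − 5 ⇒ q = 13/14.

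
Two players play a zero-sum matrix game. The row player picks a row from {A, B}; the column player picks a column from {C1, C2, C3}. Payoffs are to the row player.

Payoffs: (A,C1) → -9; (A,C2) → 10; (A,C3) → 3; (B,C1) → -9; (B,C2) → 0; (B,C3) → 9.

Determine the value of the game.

-9

Row minima: A → -9, B → -9; maximin = -9.
Column maxima: C1 → -9, C2 → 10, C3 → 9; minimax = -9.
Since maximin = minimax = -9, there is a saddle point and the value is -9.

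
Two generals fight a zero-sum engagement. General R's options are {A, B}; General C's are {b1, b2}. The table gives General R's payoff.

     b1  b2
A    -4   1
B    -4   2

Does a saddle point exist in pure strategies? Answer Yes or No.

Row minima: A → -4, B → -4; maximin = -4.
Column maxima: b1 → -4, b2 → 2; minimax = -4.
maximin = minimax = -4, so a saddle point exists.

Yes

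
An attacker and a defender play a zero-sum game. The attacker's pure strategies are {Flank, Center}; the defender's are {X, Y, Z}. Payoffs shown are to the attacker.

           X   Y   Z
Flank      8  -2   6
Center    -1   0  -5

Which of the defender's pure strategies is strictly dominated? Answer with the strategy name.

Z holds the attacker's payoff strictly below X in every row: 6 < 8, -5 < -1.
So X is strictly dominated for the defender.

X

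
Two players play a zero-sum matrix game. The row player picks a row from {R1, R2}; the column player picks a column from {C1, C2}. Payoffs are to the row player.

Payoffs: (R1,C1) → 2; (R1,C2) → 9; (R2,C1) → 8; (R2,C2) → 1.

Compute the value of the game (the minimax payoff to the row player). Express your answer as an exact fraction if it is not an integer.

Row minima: R1 → 2, R2 → 1; maximin = 2.
Column maxima: C1 → 8, C2 → 9; minimax = 8.
2 ≠ 8, so there is no saddle point; optimal play is mixed.
Let the row player play R1 with probability p. Expected payoff against C1: 2p + 8(1−p) = −6p + 8; against C2: 9p + 1(1−p) = 8p + 1.
Setting these equal: −6p + 8 = 8p + 1 ⇒ −14p = -7 ⇒ p = 1/2, and the value is (-6)·(1/2) + 8 = 5.
For the column player: with q = P(C1), equating R1's and R2's payoffs gives −7q + 9 = 7q + 1 ⇒ q = 4/7.

5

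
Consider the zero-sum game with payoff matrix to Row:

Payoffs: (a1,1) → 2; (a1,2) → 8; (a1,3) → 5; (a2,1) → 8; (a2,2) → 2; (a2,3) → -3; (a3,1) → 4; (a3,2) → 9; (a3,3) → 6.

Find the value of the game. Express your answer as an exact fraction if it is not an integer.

60/13

Row minima: a1 → 2, a2 → -3, a3 → 4; maximin = 4.
Column maxima: 1 → 8, 2 → 9, 3 → 6; minimax = 6.
4 ≠ 6, so there is no saddle point; optimal play is mixed.
a1 is strictly dominated by a3, so Row never plays it.
2 is strictly dominated by 3 (it gives Row strictly more in every row), so Column never plays it.
On the remaining 2×2 (a2, a3 vs 1, 3):
Let Row play a2 with probability p. Expected payoff against 1: 8p + 4(1−p) = 4p + 4; against 3: (-3)p + 6(1−p) = −9p + 6.
Setting these equal: 4p + 4 = −9p + 6 ⇒ 13p = 2 ⇒ p = 2/13, and the value is (4)·(2/13) + 4 = 60/13.
For Column: with q = P(1), equating a2's and a3's payoffs gives 11q − 3 = −2q + 6 ⇒ q = 9/13.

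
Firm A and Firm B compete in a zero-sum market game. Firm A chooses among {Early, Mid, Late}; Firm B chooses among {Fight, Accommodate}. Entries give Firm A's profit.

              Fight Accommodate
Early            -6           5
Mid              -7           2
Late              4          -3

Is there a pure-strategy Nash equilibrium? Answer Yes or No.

Row minima: Early → -6, Mid → -7, Late → -3; maximin = -3.
Column maxima: Fight → 4, Accommodate → 5; minimax = 4.
-3 ≠ 4, so no pure-strategy equilibrium exists.

No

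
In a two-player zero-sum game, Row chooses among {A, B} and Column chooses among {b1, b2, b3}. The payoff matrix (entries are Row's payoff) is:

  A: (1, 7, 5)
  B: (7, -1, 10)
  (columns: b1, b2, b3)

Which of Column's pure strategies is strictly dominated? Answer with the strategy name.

b1 holds Row's payoff strictly below b3 in every row: 1 < 5, 7 < 10.
So b3 is strictly dominated for Column.

b3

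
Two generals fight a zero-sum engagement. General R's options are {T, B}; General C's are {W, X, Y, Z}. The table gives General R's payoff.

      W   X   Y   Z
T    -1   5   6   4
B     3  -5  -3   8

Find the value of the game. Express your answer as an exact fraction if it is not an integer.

5/7

Row minima: T → -1, B → -5; maximin = -1.
Column maxima: W → 3, X → 5, Y → 6, Z → 8; minimax = 3.
-1 ≠ 3, so there is no saddle point; optimal play is mixed.
Y is strictly dominated by X (it gives General R strictly more in every row), so General C never plays it.
Z is strictly dominated by W (it gives General R strictly more in every row), so General C never plays it.
On the remaining 2×2 (T, B vs W, X):
Let General R play T with probability p. Expected payoff against W: (-1)p + 3(1−p) = −4p + 3; against X: 5p + (-5)(1−p) = 10p − 5.
Setting these equal: −4p + 3 = 10p − 5 ⇒ −14p = -8 ⇒ p = 4/7, and the value is (-4)·(4/7) + 3 = 5/7.
For General C: with q = P(W), equating T's and B's payoffs gives −6q + 5 = 8q − 5 ⇒ q = 5/7.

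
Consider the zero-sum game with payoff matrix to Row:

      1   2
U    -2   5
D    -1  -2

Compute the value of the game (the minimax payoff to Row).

Row minima: U → -2, D → -2; maximin = -2.
Column maxima: 1 → -1, 2 → 5; minimax = -1.
-2 ≠ -1, so there is no saddle point; optimal play is mixed.
Let Row play U with probability p. Expected payoff against 1: (-2)p + (-1)(1−p) = −p − 1; against 2: 5p + (-2)(1−p) = 7p − 2.
Setting these equal: −p − 1 = 7p − 2 ⇒ −8p = -1 ⇒ p = 1/8, and the value is (-1)·(1/8) − 1 = -9/8.
For Column: with q = P(1), equating U's and D's payoffs gives −7q + 5 = q − 2 ⇒ q = 7/8.

-9/8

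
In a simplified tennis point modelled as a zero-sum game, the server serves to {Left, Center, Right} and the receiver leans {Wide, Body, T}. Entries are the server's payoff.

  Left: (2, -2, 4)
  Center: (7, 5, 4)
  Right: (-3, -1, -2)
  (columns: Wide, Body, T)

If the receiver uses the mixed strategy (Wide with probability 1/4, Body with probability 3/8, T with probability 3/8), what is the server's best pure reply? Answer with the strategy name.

Center

Expected payoff of Left: (1/4)·2 + (3/8)·(-2) + (3/8)·4 = 5/4.
Expected payoff of Center: (1/4)·7 + (3/8)·5 + (3/8)·4 = 41/8.
Expected payoff of Right: (1/4)·(-3) + (3/8)·(-1) + (3/8)·(-2) = -15/8.
The largest is 41/8, so the server's best response is Center.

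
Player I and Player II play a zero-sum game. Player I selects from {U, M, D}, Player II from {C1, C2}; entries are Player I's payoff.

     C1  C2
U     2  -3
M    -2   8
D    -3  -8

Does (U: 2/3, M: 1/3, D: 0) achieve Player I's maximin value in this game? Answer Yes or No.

Against C1 this mix gives (2/3)·2 + (1/3)·(-2) = 2/3.
Against C2 this mix gives (2/3)·(-3) + (1/3)·8 = 2/3.
All of Player II's active replies (C1, C2) yield 2/3, and no column does worse for Player I. The mix makes Player II indifferent and guarantees 2/3, so it is optimal.

Yes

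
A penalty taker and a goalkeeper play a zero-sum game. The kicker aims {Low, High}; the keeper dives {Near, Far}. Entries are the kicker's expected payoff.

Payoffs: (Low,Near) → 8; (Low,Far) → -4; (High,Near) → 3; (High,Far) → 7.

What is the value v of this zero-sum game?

17/4

Row minima: Low → -4, High → 3; maximin = 3.
Column maxima: Near → 8, Far → 7; minimax = 7.
3 ≠ 7, so there is no saddle point; optimal play is mixed.
Let the kicker play Low with probability p. Expected payoff against Near: 8p + 3(1−p) = 5p + 3; against Far: (-4)p + 7(1−p) = −11p + 7.
Setting these equal: 5p + 3 = −11p + 7 ⇒ 16p = 4 ⇒ p = 1/4, and the value is (5)·(1/4) + 3 = 17/4.
For the keeper: with q = P(Near), equating Low's and High's payoffs gives 12q − 4 = −4q + 7 ⇒ q = 11/16.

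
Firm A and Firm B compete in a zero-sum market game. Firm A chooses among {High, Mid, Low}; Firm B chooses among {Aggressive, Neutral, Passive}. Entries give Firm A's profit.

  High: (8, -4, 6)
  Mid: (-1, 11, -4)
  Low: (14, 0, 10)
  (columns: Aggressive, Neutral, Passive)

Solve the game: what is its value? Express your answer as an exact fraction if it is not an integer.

22/5

Row minima: High → -4, Mid → -4, Low → 0; maximin = 0.
Column maxima: Aggressive → 14, Neutral → 11, Passive → 10; minimax = 10.
0 ≠ 10, so there is no saddle point; optimal play is mixed.
High is strictly dominated by Low, so Firm A never plays it.
Aggressive is strictly dominated by Passive (it gives Firm A strictly more in every row), so Firm B never plays it.
On the remaining 2×2 (Mid, Low vs Neutral, Passive):
Let Firm A play Mid with probability p. Expected payoff against Neutral: 11p + 0(1−p) = 11p; against Passive: (-4)p + 10(1−p) = −14p + 10.
Setting these equal: 11p = −14p + 10 ⇒ 25p = 10 ⇒ p = 2/5, and the value is (11)·(2/5) = 22/5.
For Firm B: with q = P(Neutral), equating Mid's and Low's payoffs gives 15q − 4 = −10q + 10 ⇒ q = 14/25.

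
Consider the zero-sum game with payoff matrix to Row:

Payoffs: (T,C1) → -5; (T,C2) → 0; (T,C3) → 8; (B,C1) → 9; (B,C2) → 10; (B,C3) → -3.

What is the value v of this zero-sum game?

Row minima: T → -5, B → -3; maximin = -3.
Column maxima: C1 → 9, C2 → 10, C3 → 8; minimax = 8.
-3 ≠ 8, so there is no saddle point; optimal play is mixed.
C2 is strictly dominated by C1 (it gives Row strictly more in every row), so Column never plays it.
On the remaining 2×2 (T, B vs C1, C3):
Let Row play T with probability p. Expected payoff against C1: (-5)p + 9(1−p) = −14p + 9; against C3: 8p + (-3)(1−p) = 11p − 3.
Setting these equal: −14p + 9 = 11p − 3 ⇒ −25p = -12 ⇒ p = 12/25, and the value is (-14)·(12/25) + 9 = 57/25.
For Column: with q = P(C1), equating T's and B's payoffs gives −13q + 8 = 12q − 3 ⇒ q = 11/25.

57/25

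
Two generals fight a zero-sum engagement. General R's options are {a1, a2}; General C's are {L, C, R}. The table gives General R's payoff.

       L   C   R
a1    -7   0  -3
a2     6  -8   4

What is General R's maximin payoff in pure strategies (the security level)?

Row minima: a1 → -7, a2 → -8.
The best of these is -7.

-7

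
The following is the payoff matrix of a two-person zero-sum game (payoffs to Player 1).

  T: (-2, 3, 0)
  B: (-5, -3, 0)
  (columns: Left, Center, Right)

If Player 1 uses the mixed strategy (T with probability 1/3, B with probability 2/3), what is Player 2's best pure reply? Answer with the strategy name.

Left

If Player 2 plays Left, Player 1's expected payoff is (1/3)·(-2) + (2/3)·(-5) = -4.
If Player 2 plays Center, Player 1's expected payoff is (1/3)·3 + (2/3)·(-3) = -1.
If Player 2 plays Right, Player 1's expected payoff is (1/3)·0 + (2/3)·0 = 0.
Player 2 minimizes Player 1's payoff; the smallest is -4, so the best response is Left.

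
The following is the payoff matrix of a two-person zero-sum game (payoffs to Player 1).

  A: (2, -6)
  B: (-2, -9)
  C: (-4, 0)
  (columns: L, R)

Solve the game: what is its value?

-2

Row minima: A → -6, B → -9, C → -4; maximin = -4.
Column maxima: L → 2, R → 0; minimax = 0.
-4 ≠ 0, so there is no saddle point; optimal play is mixed.
B is strictly dominated by A, so Player 1 never plays it.
On the remaining 2×2 (A, C vs L, R):
Let Player 1 play A with probability p. Expected payoff against L: 2p + (-4)(1−p) = 6p − 4; against R: (-6)p + 0(1−p) = −6p.
Setting these equal: 6p − 4 = −6p ⇒ 12p = 4 ⇒ p = 1/3, and the value is (6)·(1/3) − 4 = -2.
For Player 2: with q = P(L), equating A's and C's payoffs gives 8q − 6 = −4q ⇒ q = 1/2.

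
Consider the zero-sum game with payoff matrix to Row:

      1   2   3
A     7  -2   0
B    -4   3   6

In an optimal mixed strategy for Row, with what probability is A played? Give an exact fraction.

Row minima: A → -2, B → -4; maximin = -2.
Column maxima: 1 → 7, 2 → 3, 3 → 6; minimax = 3.
-2 ≠ 3, so there is no saddle point; optimal play is mixed.
3 is strictly dominated by 2 (it gives Row strictly more in every row), so Column never plays it.
On the remaining 2×2 (A, B vs 1, 2):
Let Row play A with probability p. Expected payoff against 1: 7p + (-4)(1−p) = 11p − 4; against 2: (-2)p + 3(1−p) = −5p + 3.
Setting these equal: 11p − 4 = −5p + 3 ⇒ 16p = 7 ⇒ p = 7/16, and the value is (11)·(7/16) − 4 = 13/16.
For Column: with q = P(1), equating A's and B's payoffs gives 9q − 2 = −7q + 3 ⇒ q = 5/16.

7/16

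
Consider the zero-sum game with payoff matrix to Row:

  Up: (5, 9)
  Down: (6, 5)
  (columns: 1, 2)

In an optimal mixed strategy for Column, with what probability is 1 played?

Row minima: Up → 5, Down → 5; maximin = 5.
Column maxima: 1 → 6, 2 → 9; minimax = 6.
5 ≠ 6, so there is no saddle point; optimal play is mixed.
Let Row play Up with probability p. Expected payoff against 1: 5p + 6(1−p) = −p + 6; against 2: 9p + 5(1−p) = 4p + 5.
Setting these equal: −p + 6 = 4p + 5 ⇒ −5p = -1 ⇒ p = 1/5, and the value is (-1)·(1/5) + 6 = 29/5.
For Column: with q = P(1), equating Up's and Down's payoffs gives −4q + 9 = q + 5 ⇒ q = 4/5.

4/5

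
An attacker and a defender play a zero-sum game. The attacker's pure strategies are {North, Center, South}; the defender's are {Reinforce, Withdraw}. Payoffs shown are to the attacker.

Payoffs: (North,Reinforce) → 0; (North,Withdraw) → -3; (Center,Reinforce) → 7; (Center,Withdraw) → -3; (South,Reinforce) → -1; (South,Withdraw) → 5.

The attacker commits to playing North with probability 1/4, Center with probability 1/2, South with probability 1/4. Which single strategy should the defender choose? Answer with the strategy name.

If the defender plays Reinforce, the attacker's expected payoff is (1/4)·0 + (1/2)·7 + (1/4)·(-1) = 13/4.
If the defender plays Withdraw, the attacker's expected payoff is (1/4)·(-3) + (1/2)·(-3) + (1/4)·5 = -1.
The defender minimizes the attacker's payoff; the smallest is -1, so the best response is Withdraw.

Withdraw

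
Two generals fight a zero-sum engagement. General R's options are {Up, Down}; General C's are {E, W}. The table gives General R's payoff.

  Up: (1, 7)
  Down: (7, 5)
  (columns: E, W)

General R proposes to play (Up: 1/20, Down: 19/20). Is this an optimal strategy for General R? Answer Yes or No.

Against E this mix gives (1/20)·1 + (19/20)·7 = 67/10.
Against W this mix gives (1/20)·7 + (19/20)·5 = 51/10.
General C will play W, holding General R to 51/10. Shifting weight toward the row that does better against W would raise this floor (the equalizing mix achieves 11/2 against both W and E), so the proposed strategy is not optimal.

No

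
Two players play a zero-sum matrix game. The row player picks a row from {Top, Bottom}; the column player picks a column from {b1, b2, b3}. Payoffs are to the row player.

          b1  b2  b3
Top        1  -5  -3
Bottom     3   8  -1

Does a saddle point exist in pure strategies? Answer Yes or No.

Row minima: Top → -5, Bottom → -1; maximin = -1.
Column maxima: b1 → 3, b2 → 8, b3 → -1; minimax = -1.
maximin = minimax = -1, so a saddle point exists.

Yes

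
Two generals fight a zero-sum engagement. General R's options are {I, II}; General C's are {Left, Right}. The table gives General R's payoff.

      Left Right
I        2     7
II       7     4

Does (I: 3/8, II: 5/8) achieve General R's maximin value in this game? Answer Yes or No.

Yes

Against Left this mix gives (3/8)·2 + (5/8)·7 = 41/8.
Against Right this mix gives (3/8)·7 + (5/8)·4 = 41/8.
All of General C's active replies (Left, Right) yield 41/8, and no column does worse for General R. The mix makes General C indifferent and guarantees 41/8, so it is optimal.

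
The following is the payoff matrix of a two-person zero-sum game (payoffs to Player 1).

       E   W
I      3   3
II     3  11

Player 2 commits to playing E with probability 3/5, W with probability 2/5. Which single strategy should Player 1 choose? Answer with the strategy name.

Expected payoff of I: (3/5)·3 + (2/5)·3 = 3.
Expected payoff of II: (3/5)·3 + (2/5)·11 = 31/5.
The largest is 31/5, so Player 1's best response is II.

II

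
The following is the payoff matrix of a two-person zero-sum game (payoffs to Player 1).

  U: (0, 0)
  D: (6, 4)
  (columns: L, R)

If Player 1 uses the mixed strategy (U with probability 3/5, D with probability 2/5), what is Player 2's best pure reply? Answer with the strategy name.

R

If Player 2 plays L, Player 1's expected payoff is (3/5)·0 + (2/5)·6 = 12/5.
If Player 2 plays R, Player 1's expected payoff is (3/5)·0 + (2/5)·4 = 8/5.
Player 2 minimizes Player 1's payoff; the smallest is 8/5, so the best response is R.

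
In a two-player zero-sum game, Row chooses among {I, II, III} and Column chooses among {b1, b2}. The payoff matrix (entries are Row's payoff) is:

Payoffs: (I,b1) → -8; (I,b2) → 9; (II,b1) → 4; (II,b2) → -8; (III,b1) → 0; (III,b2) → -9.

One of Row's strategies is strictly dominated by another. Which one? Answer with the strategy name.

III

II gives a strictly higher payoff than III against every column: 4 > 0, -8 > -9.
So III is strictly dominated and Row never plays it.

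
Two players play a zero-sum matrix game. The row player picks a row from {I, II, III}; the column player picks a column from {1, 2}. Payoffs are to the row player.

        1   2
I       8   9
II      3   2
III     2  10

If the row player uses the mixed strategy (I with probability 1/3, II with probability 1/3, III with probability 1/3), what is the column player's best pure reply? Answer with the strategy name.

1

If the column player plays 1, the row player's expected payoff is (1/3)·8 + (1/3)·3 + (1/3)·2 = 13/3.
If the column player plays 2, the row player's expected payoff is (1/3)·9 + (1/3)·2 + (1/3)·10 = 7.
The column player minimizes the row player's payoff; the smallest is 13/3, so the best response is 1.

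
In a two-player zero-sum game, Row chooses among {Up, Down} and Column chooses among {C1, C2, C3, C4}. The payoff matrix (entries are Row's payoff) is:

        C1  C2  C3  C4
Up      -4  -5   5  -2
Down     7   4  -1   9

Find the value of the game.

Row minima: Up → -5, Down → -1; maximin = -1.
Column maxima: C1 → 7, C2 → 4, C3 → 5, C4 → 9; minimax = 4.
-1 ≠ 4, so there is no saddle point; optimal play is mixed.
C1 is strictly dominated by C2 (it gives Row strictly more in every row), so Column never plays it.
C4 is strictly dominated by C2 (it gives Row strictly more in every row), so Column never plays it.
On the remaining 2×2 (Up, Down vs C2, C3):
Let Row play Up with probability p. Expected payoff against C2: (-5)p + 4(1−p) = −9p + 4; against C3: 5p + (-1)(1−p) = 6p − 1.
Setting these equal: −9p + 4 = 6p − 1 ⇒ −15p = -5 ⇒ p = 1/3, and the value is (-9)·(1/3) + 4 = 1.
For Column: with q = P(C2), equating Up's and Down's payoffs gives −10q + 5 = 5q − 1 ⇒ q = 2/5.

1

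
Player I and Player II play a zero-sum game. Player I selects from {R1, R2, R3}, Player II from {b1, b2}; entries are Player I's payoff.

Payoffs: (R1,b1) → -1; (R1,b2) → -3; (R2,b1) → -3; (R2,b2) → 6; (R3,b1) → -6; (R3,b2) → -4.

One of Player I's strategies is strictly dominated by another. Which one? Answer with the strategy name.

R3

R1 gives a strictly higher payoff than R3 against every column: -1 > -6, -3 > -4.
So R3 is strictly dominated and Player I never plays it.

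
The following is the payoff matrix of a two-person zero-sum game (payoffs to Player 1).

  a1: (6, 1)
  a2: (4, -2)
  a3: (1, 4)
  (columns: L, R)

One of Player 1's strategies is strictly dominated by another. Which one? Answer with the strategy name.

a2

a1 gives a strictly higher payoff than a2 against every column: 6 > 4, 1 > -2.
So a2 is strictly dominated and Player 1 never plays it.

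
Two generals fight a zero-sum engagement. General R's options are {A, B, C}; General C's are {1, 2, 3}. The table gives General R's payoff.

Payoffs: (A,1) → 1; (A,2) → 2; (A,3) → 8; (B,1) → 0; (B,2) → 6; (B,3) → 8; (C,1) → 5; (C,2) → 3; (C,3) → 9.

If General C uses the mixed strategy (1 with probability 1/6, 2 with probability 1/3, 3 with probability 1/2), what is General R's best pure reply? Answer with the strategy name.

Expected payoff of A: (1/6)·1 + (1/3)·2 + (1/2)·8 = 29/6.
Expected payoff of B: (1/6)·0 + (1/3)·6 + (1/2)·8 = 6.
Expected payoff of C: (1/6)·5 + (1/3)·3 + (1/2)·9 = 19/3.
The largest is 19/3, so General R's best response is C.

C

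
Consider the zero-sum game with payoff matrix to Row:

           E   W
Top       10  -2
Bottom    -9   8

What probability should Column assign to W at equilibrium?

19/29

Row minima: Top → -2, Bottom → -9; maximin = -2.
Column maxima: E → 10, W → 8; minimax = 8.
-2 ≠ 8, so there is no saddle point; optimal play is mixed.
Let Row play Top with probability p. Expected payoff against E: 10p + (-9)(1−p) = 19p − 9; against W: (-2)p + 8(1−p) = −10p + 8.
Setting these equal: 19p − 9 = −10p + 8 ⇒ 29p = 17 ⇒ p = 17/29, and the value is (19)·(17/29) − 9 = 62/29.
For Column: with q = P(E), equating Top's and Bottom's payoffs gives 12q − 2 = −17q + 8 ⇒ q = 10/29.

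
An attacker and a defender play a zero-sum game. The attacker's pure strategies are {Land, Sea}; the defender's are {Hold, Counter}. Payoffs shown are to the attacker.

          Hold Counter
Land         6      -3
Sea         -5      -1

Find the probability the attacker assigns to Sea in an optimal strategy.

Row minima: Land → -3, Sea → -5; maximin = -3.
Column maxima: Hold → 6, Counter → -1; minimax = -1.
-3 ≠ -1, so there is no saddle point; optimal play is mixed.
Let the attacker play Land with probability p. Expected payoff against Hold: 6p + (-5)(1−p) = 11p − 5; against Counter: (-3)p + (-1)(1−p) = −2p − 1.
Setting these equal: 11p − 5 = −2p − 1 ⇒ 13p = 4 ⇒ p = 4/13, and the value is (11)·(4/13) − 5 = -21/13.
For the defender: with q = P(Hold), equating Land's and Sea's payoffs gives 9q − 3 = −4q − 1 ⇒ q = 2/13.

9/13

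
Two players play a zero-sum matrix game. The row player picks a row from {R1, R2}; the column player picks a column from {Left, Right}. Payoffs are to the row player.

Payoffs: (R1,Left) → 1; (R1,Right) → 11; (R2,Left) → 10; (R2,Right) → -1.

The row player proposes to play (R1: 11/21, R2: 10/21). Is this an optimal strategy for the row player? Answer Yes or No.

Yes

Against Left this mix gives (11/21)·1 + (10/21)·10 = 37/7.
Against Right this mix gives (11/21)·11 + (10/21)·(-1) = 37/7.
All of the column player's active replies (Left, Right) yield 37/7, and no column does worse for the row player. The mix makes the column player indifferent and guarantees 37/7, so it is optimal.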